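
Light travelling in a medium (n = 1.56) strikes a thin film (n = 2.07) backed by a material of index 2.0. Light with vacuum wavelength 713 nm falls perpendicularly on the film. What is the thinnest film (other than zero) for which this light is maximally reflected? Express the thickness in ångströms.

861 Å

At the upper boundary (n = 1.56 to n = 2.07) the reflected ray undergoes a half-wave phase shift.
Bottom surface (2.07 → 2.0): reflection off a lower-index medium gives no phase shift.
Exactly one π shift → a net half-wave offset.
With one net inversion, constructive interference in reflection requires 2 n t = (m + ½) λ.
Minimum at m = 0: t = λ / (4 n) = 713 / (4 × 2.07) = 86.1 nm.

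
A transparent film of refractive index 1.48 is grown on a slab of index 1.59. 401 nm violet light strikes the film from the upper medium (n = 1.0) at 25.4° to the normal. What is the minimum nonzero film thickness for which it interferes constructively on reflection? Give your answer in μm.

0.142 μm

Ray reflecting at the top interface goes from n = 1.0 toward n = 1.48: a half-wave phase shift.
Ray reflecting at the bottom interface goes from n = 1.48 toward n = 1.59: a half-wave phase shift.
Net: no relative phase inversion (both shifts match).
For maximum reflection here: 2 n t cos θ_r = m λ.
Snell's law: 1.0 sin 25.4° = 1.48 sin θ_r → sin θ_r = 0.290, cos θ_r = 0.957.
Minimum nonzero at m = 1: t = λ / (2 n cos θ_r) = 401 / (2 × 1.48 × 0.957) = 142 nm.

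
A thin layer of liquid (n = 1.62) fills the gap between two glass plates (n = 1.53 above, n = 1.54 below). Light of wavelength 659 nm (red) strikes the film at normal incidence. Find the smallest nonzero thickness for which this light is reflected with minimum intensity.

At the upper boundary (n = 1.53 to n = 1.62) the reflected ray undergoes a half-wave phase shift.
Bottom surface (1.62 → 1.54): reflection off a lower-index medium gives no phase shift.
The two reflections differ by half a wavelength.
For dark reflection here: 2 n t = m λ.
The smallest nonzero thickness corresponds to m = 1: t = m λ / (2 n) = 1.00 × 659 / (2 × 1.62) = 203 nm.

203 nm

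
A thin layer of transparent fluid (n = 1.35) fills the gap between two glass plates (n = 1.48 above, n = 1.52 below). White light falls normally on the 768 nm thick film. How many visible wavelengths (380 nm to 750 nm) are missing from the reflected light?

At the upper boundary (n = 1.48 to n = 1.35) the reflected ray undergoes no phase shift.
Bottom surface (1.35 → 1.52): reflection off a higher-index medium gives a half-wave phase shift.
Net: one phase inversion between the two reflected rays.
So the condition for destructive reflection is 2 n t = m λ.
λ = 2 n t / m = 2074 / m nm.
m=2: 1037 nm (IR); m=3: 691 nm (visible); m=4: 518 nm (visible); m=5: 415 nm (visible); m=6: 346 nm (UV).

3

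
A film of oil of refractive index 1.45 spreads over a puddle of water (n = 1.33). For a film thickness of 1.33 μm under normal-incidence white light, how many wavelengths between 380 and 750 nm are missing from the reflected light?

Ray reflecting at the top interface goes from n = 1.0 toward n = 1.45: a half-wave phase shift.
Ray reflecting at the bottom interface goes from n = 1.45 toward n = 1.33: no phase shift.
Exactly one π shift → a net half-wave offset.
For weak reflection here: 2 n t = m λ.
λ = 2 n t / m = 3857 / m nm.
m=5: 771 nm (IR); m=6: 643 nm (visible); m=7: 551 nm (visible); m=8: 482 nm (visible); m=9: 429 nm (visible); m=10: 386 nm (visible); m=11: 351 nm (UV).

5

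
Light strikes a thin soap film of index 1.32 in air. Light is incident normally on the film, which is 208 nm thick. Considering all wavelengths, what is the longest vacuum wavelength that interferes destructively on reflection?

549 nm

Ray reflecting at the top interface goes from n = 1.0 toward n = 1.32: a half-wave phase shift.
Bottom surface (1.32 → 1.0): reflection off a lower-index medium gives no phase shift.
Exactly one π shift → a net half-wave offset.
With one net inversion, destructive interference in reflection requires 2 n t = m λ.
λ = 2 n t / m. The longest wavelength is m = 1: λ = 2 × 1.32 × 208 / 1.00 = 549 nm.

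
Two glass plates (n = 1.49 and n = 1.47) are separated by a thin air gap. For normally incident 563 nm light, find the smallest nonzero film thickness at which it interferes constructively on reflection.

141 nm

At the upper boundary (n = 1.49 to n = 1.0) the reflected ray undergoes no phase shift.
Bottom surface (1.0 → 1.47): reflection off a higher-index medium gives a half-wave phase shift.
Net: one phase inversion between the two reflected rays.
With one net inversion, constructive interference in reflection requires 2 n t = (m + ½) λ.
Minimum at m = 0: t = λ / (4 n) = 563 / (4 × 1.0) = 141 nm.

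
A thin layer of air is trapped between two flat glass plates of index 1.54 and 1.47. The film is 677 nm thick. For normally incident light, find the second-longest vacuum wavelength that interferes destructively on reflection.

677 nm

Top surface (1.54 → 1.0): reflection off a lower-index medium gives no phase shift.
At the lower boundary (n = 1.0 to n = 1.47) the reflected ray undergoes a half-wave phase shift.
Net: one phase inversion between the two reflected rays.
With one net inversion, destructive interference in reflection requires 2 n t = m λ.
λ = 2 n t / m. The second-longest wavelength is m = 2: λ = 2 × 1.0 × 677 / 2.00 = 677 nm.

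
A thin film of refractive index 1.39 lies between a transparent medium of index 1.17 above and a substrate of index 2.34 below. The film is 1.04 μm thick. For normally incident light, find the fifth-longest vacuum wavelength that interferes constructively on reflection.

578 nm

Top surface (1.17 → 1.39): reflection off a higher-index medium gives a half-wave phase shift.
At the lower boundary (n = 1.39 to n = 2.34) the reflected ray undergoes a half-wave phase shift.
Net: no relative phase inversion (both shifts match).
So the condition for constructive reflection is 2 n t = m λ.
λ = 2 n t / m. The fifth-longest wavelength is m = 5: λ = 2 × 1.39 × 1040 / 5.00 = 578 nm.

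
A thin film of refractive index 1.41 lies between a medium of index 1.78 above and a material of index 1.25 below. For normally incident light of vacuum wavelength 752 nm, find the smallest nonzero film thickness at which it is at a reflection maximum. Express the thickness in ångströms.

At the upper boundary (n = 1.78 to n = 1.41) the reflected ray undergoes no phase shift.
Bottom surface (1.41 → 1.25): reflection off a lower-index medium gives no phase shift.
The two reflections carry the same phase change, so no net offset.
With no net inversion, constructive interference in reflection requires 2 n t = m λ.
Minimum nonzero at m = 1: t = λ / (2 n) = 752 / (2 × 1.41) = 267 nm.

2667 Å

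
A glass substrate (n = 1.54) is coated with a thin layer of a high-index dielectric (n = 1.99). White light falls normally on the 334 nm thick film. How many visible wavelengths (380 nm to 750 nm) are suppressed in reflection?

Top surface (1.0 → 1.99): reflection off a higher-index medium gives a half-wave phase shift.
Ray reflecting at the bottom interface goes from n = 1.99 toward n = 1.54: no phase shift.
The two reflections differ by half a wavelength.
So the condition for destructive reflection is 2 n t = m λ.
λ = 2 n t / m = 1329 / m nm.
m=1: 1329 nm (IR); m=2: 665 nm (visible); m=3: 443 nm (visible); m=4: 332 nm (UV).

2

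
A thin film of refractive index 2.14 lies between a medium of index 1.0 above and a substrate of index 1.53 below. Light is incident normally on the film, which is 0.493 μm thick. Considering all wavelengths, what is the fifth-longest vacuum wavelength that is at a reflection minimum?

Top surface (1.0 → 2.14): reflection off a higher-index medium gives a half-wave phase shift.
At the lower boundary (n = 2.14 to n = 1.53) the reflected ray undergoes no phase shift.
Exactly one π shift → a net half-wave offset.
With one net inversion, destructive interference in reflection requires 2 n t = m λ.
λ = 2 n t / m. The fifth-longest wavelength is m = 5: λ = 2 × 2.14 × 493 / 5.00 = 422 nm.

422 nm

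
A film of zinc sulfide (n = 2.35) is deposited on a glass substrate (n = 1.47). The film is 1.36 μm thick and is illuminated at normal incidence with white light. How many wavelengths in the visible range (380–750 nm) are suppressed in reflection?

At the upper boundary (n = 1.0 to n = 2.35) the reflected ray undergoes a half-wave phase shift.
Bottom surface (2.35 → 1.47): reflection off a lower-index medium gives no phase shift.
Exactly one π shift → a net half-wave offset.
So the condition for destructive reflection is 2 n t = m λ.
λ = 2 n t / m = 6392 / m nm.
m=8: 799 nm (IR); m=9: 710 nm (visible); m=10: 639 nm (visible); m=11: 581 nm (visible); m=12: 533 nm (visible); m=13: 492 nm (visible); m=14: 457 nm (visible); m=15: 426 nm (visible); m=16: 400 nm (visible); m=17: 376 nm (UV).

8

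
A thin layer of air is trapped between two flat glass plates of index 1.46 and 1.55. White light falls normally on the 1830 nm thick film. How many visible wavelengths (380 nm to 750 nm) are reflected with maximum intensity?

Ray reflecting at the top interface goes from n = 1.46 toward n = 1.0: no phase shift.
At the lower boundary (n = 1.0 to n = 1.55) the reflected ray undergoes a half-wave phase shift.
Net: one phase inversion between the two reflected rays.
With one net inversion, constructive interference in reflection requires 2 n t = (m + ½) λ.
λ = 2 n t / (m + ½) = 3660 / (m + ½) nm.
m=4: 813 nm (IR); m=5: 665 nm (visible); m=6: 563 nm (visible); m=7: 488 nm (visible); m=8: 431 nm (visible); m=9: 385 nm (visible); m=10: 349 nm (UV).

5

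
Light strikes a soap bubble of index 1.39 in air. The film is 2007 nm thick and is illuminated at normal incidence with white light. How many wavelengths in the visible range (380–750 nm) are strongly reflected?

8

Ray reflecting at the top interface goes from n = 1.0 toward n = 1.39: a half-wave phase shift.
At the lower boundary (n = 1.39 to n = 1.0) the reflected ray undergoes no phase shift.
The two reflections differ by half a wavelength.
So the condition for constructive reflection is 2 n t = (m + ½) λ.
λ = 2 n t / (m + ½) = 5579 / (m + ½) nm.
m=6: 858 nm (IR); m=7: 744 nm (visible); m=8: 656 nm (visible); m=9: 587 nm (visible); m=10: 531 nm (visible); m=11: 485 nm (visible); m=12: 446 nm (visible); m=13: 413 nm (visible); m=14: 385 nm (visible); m=15: 360 nm (UV).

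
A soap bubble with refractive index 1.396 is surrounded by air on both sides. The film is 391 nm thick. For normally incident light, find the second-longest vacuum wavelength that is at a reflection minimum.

At the upper boundary (n = 1.0 to n = 1.396) the reflected ray undergoes a half-wave phase shift.
At the lower boundary (n = 1.396 to n = 1.0) the reflected ray undergoes no phase shift.
The two reflections differ by half a wavelength.
For dark reflection here: 2 n t = m λ.
λ = 2 n t / m. The second-longest wavelength is m = 2: λ = 2 × 1.396 × 391 / 2.00 = 546 nm.

546 nm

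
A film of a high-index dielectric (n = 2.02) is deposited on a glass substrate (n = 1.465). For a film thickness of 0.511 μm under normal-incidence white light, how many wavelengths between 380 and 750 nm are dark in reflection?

3

Ray reflecting at the top interface goes from n = 1.0 toward n = 2.02: a half-wave phase shift.
Bottom surface (2.02 → 1.465): reflection off a lower-index medium gives no phase shift.
The two reflections differ by half a wavelength.
For dark reflection here: 2 n t = m λ.
λ = 2 n t / m = 2064 / m nm.
m=2: 1032 nm (IR); m=3: 688 nm (visible); m=4: 516 nm (visible); m=5: 413 nm (visible); m=6: 344 nm (UV).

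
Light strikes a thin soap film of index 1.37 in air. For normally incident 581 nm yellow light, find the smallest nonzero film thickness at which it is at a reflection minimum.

212 nm

Ray reflecting at the top interface goes from n = 1.0 toward n = 1.37: a half-wave phase shift.
At the lower boundary (n = 1.37 to n = 1.0) the reflected ray undergoes no phase shift.
Exactly one π shift → a net half-wave offset.
For weak reflection here: 2 n t = m λ.
Minimum nonzero at m = 1: t = λ / (2 n) = 581 / (2 × 1.37) = 212 nm.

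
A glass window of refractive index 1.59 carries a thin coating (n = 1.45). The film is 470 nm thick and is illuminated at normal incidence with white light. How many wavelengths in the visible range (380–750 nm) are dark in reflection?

Ray reflecting at the top interface goes from n = 1.0 toward n = 1.45: a half-wave phase shift.
Bottom surface (1.45 → 1.59): reflection off a higher-index medium gives a half-wave phase shift.
The two reflections carry the same phase change, so no net offset.
For minimum reflection here: 2 n t = (m + ½) λ.
λ = 2 n t / (m + ½) = 1363 / (m + ½) nm.
m=1: 909 nm (IR); m=2: 545 nm (visible); m=3: 389 nm (visible); m=4: 303 nm (UV).

2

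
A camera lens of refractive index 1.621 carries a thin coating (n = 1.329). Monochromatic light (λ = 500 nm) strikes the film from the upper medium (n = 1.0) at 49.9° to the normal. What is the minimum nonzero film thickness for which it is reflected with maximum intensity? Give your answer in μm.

At the upper boundary (n = 1.0 to n = 1.329) the reflected ray undergoes a half-wave phase shift.
Ray reflecting at the bottom interface goes from n = 1.329 toward n = 1.621: a half-wave phase shift.
Net: no relative phase inversion (both shifts match).
For maximum reflection here: 2 n t cos θ_r = m λ.
Snell's law: 1.0 sin 49.9° = 1.329 sin θ_r → sin θ_r = 0.576, cos θ_r = 0.818.
Minimum nonzero at m = 1: t = λ / (2 n cos θ_r) = 500 / (2 × 1.329 × 0.818) = 230 nm.

0.230 μm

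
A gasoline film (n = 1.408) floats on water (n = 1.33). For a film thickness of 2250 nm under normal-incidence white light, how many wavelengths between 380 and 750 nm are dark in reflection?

8

Top surface (1.0 → 1.408): reflection off a higher-index medium gives a half-wave phase shift.
Bottom surface (1.408 → 1.33): reflection off a lower-index medium gives no phase shift.
The two reflections differ by half a wavelength.
For dark reflection here: 2 n t = m λ.
λ = 2 n t / m = 6336 / m nm.
m=8: 792 nm (IR); m=9: 704 nm (visible); m=10: 634 nm (visible); m=11: 576 nm (visible); m=12: 528 nm (visible); m=13: 487 nm (visible); m=14: 453 nm (visible); m=15: 422 nm (visible); m=16: 396 nm (visible); m=17: 373 nm (UV).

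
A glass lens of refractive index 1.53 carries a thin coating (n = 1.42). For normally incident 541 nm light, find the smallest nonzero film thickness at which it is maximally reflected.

At the upper boundary (n = 1.0 to n = 1.42) the reflected ray undergoes a half-wave phase shift.
At the lower boundary (n = 1.42 to n = 1.53) the reflected ray undergoes a half-wave phase shift.
Zero or two π shifts → no net half-wave offset.
With no net inversion, constructive interference in reflection requires 2 n t = m λ.
Minimum nonzero at m = 1: t = λ / (2 n) = 541 / (2 × 1.42) = 190 nm.

190 nm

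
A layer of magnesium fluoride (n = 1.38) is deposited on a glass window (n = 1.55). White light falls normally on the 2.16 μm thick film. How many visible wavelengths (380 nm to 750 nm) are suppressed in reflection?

8

Top surface (1.0 → 1.38): reflection off a higher-index medium gives a half-wave phase shift.
At the lower boundary (n = 1.38 to n = 1.55) the reflected ray undergoes a half-wave phase shift.
The two reflections carry the same phase change, so no net offset.
With no net inversion, destructive interference in reflection requires 2 n t = (m + ½) λ.
λ = 2 n t / (m + ½) = 5962 / (m + ½) nm.
m=7: 795 nm (IR); m=8: 701 nm (visible); m=9: 628 nm (visible); m=10: 568 nm (visible); m=11: 518 nm (visible); m=12: 477 nm (visible); m=13: 442 nm (visible); m=14: 411 nm (visible); m=15: 385 nm (visible); m=16: 361 nm (UV).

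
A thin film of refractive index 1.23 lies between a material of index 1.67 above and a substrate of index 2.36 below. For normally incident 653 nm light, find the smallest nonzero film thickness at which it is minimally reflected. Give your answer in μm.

Top surface (1.67 → 1.23): reflection off a lower-index medium gives no phase shift.
Bottom surface (1.23 → 2.36): reflection off a higher-index medium gives a half-wave phase shift.
Exactly one π shift → a net half-wave offset.
For weak reflection here: 2 n t = m λ.
Minimum nonzero at m = 1: t = λ / (2 n) = 653 / (2 × 1.23) = 265 nm.

0.265 μm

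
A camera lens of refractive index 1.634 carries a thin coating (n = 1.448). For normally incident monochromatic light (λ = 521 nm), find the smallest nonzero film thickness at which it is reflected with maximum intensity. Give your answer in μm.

Ray reflecting at the top interface goes from n = 1.0 toward n = 1.448: a half-wave phase shift.
At the lower boundary (n = 1.448 to n = 1.634) the reflected ray undergoes a half-wave phase shift.
Zero or two π shifts → no net half-wave offset.
So the condition for constructive reflection is 2 n t = m λ.
Minimum nonzero at m = 1: t = λ / (2 n) = 521 / (2 × 1.448) = 180 nm.

0.180 μm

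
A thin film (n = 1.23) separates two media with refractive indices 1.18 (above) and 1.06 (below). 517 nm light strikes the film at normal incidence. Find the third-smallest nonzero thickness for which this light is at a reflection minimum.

Top surface (1.18 → 1.23): reflection off a higher-index medium gives a half-wave phase shift.
Bottom surface (1.23 → 1.06): reflection off a lower-index medium gives no phase shift.
The two reflections differ by half a wavelength.
With one net inversion, destructive interference in reflection requires 2 n t = m λ.
The third-smallest nonzero thickness corresponds to m = 3: t = m λ / (2 n) = 3.00 × 517 / (2 × 1.23) = 630 nm.

630 nm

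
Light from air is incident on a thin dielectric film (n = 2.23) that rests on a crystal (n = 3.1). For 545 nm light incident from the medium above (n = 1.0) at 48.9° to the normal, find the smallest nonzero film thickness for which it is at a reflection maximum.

130 nm

Top surface (1.0 → 2.23): reflection off a higher-index medium gives a half-wave phase shift.
At the lower boundary (n = 2.23 to n = 3.1) the reflected ray undergoes a half-wave phase shift.
Zero or two π shifts → no net half-wave offset.
For maximum reflection here: 2 n t cos θ_r = m λ.
Snell's law: 1.0 sin 48.9° = 2.23 sin θ_r → sin θ_r = 0.338, cos θ_r = 0.941.
Minimum nonzero at m = 1: t = λ / (2 n cos θ_r) = 545 / (2 × 2.23 × 0.941) = 130 nm.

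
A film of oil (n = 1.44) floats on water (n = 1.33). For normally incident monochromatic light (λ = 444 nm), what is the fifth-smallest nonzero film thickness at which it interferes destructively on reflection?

Top surface (1.0 → 1.44): reflection off a higher-index medium gives a half-wave phase shift.
Bottom surface (1.44 → 1.33): reflection off a lower-index medium gives no phase shift.
Net: one phase inversion between the two reflected rays.
With one net inversion, destructive interference in reflection requires 2 n t = m λ.
The fifth-smallest nonzero thickness corresponds to m = 5: t = m λ / (2 n) = 5.00 × 444 / (2 × 1.44) = 771 nm.

771 nm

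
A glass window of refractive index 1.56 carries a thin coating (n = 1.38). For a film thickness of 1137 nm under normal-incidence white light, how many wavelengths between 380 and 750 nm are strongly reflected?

4

Ray reflecting at the top interface goes from n = 1.0 toward n = 1.38: a half-wave phase shift.
Bottom surface (1.38 → 1.56): reflection off a higher-index medium gives a half-wave phase shift.
Zero or two π shifts → no net half-wave offset.
So the condition for constructive reflection is 2 n t = m λ.
λ = 2 n t / m = 3138 / m nm.
m=4: 785 nm (IR); m=5: 628 nm (visible); m=6: 523 nm (visible); m=7: 448 nm (visible); m=8: 392 nm (visible); m=9: 349 nm (UV).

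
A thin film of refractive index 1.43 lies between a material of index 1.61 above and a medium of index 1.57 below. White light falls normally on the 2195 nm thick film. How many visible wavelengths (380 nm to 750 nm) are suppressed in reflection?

8

Top surface (1.61 → 1.43): reflection off a lower-index medium gives no phase shift.
Ray reflecting at the bottom interface goes from n = 1.43 toward n = 1.57: a half-wave phase shift.
Exactly one π shift → a net half-wave offset.
With one net inversion, destructive interference in reflection requires 2 n t = m λ.
λ = 2 n t / m = 6278 / m nm.
m=8: 785 nm (IR); m=9: 698 nm (visible); m=10: 628 nm (visible); m=11: 571 nm (visible); m=12: 523 nm (visible); m=13: 483 nm (visible); m=14: 448 nm (visible); m=15: 419 nm (visible); m=16: 392 nm (visible); m=17: 369 nm (UV).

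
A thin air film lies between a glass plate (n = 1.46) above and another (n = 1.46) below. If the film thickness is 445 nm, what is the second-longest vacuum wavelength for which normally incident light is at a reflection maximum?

Top surface (1.46 → 1.0): reflection off a lower-index medium gives no phase shift.
Ray reflecting at the bottom interface goes from n = 1.0 toward n = 1.46: a half-wave phase shift.
Net: one phase inversion between the two reflected rays.
For maximum reflection here: 2 n t = (m + ½) λ.
λ = 2 n t / (m + ½). The second-longest wavelength is m = 1: λ = 2 × 1.0 × 445 / 1.50 = 593 nm.

593 nm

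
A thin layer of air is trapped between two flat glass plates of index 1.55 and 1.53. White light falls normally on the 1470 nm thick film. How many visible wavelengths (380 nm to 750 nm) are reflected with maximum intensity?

4

Ray reflecting at the top interface goes from n = 1.55 toward n = 1.0: no phase shift.
At the lower boundary (n = 1.0 to n = 1.53) the reflected ray undergoes a half-wave phase shift.
The two reflections differ by half a wavelength.
So the condition for constructive reflection is 2 n t = (m + ½) λ.
λ = 2 n t / (m + ½) = 2940 / (m + ½) nm.
m=3: 840 nm (IR); m=4: 653 nm (visible); m=5: 535 nm (visible); m=6: 452 nm (visible); m=7: 392 nm (visible); m=8: 346 nm (UV).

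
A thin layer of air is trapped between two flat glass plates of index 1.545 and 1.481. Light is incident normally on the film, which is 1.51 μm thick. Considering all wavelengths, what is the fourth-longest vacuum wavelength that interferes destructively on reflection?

At the upper boundary (n = 1.545 to n = 1.0) the reflected ray undergoes no phase shift.
Ray reflecting at the bottom interface goes from n = 1.0 toward n = 1.481: a half-wave phase shift.
Exactly one π shift → a net half-wave offset.
With one net inversion, destructive interference in reflection requires 2 n t = m λ.
λ = 2 n t / m. The fourth-longest wavelength is m = 4: λ = 2 × 1.0 × 1510 / 4.00 = 755 nm.

755 nm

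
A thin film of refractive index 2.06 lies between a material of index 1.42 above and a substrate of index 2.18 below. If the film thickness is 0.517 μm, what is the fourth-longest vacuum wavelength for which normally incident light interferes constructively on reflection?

533 nm

Ray reflecting at the top interface goes from n = 1.42 toward n = 2.06: a half-wave phase shift.
Ray reflecting at the bottom interface goes from n = 2.06 toward n = 2.18: a half-wave phase shift.
Net: no relative phase inversion (both shifts match).
With no net inversion, constructive interference in reflection requires 2 n t = m λ.
λ = 2 n t / m. The fourth-longest wavelength is m = 4: λ = 2 × 2.06 × 517 / 4.00 = 533 nm.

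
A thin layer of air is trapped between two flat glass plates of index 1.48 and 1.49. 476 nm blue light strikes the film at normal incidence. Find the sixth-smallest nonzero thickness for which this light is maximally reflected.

Ray reflecting at the top interface goes from n = 1.48 toward n = 1.0: no phase shift.
Ray reflecting at the bottom interface goes from n = 1.0 toward n = 1.49: a half-wave phase shift.
Net: one phase inversion between the two reflected rays.
With one net inversion, constructive interference in reflection requires 2 n t = (m + ½) λ.
The sixth-smallest nonzero thickness corresponds to m = 5: t = (m + ½) λ / (2 n) = 5.50 × 476 / (2 × 1.0) = 1309 nm.

1309 nm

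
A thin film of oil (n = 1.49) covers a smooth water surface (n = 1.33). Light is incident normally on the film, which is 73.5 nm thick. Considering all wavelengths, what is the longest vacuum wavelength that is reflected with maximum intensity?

Ray reflecting at the top interface goes from n = 1.0 toward n = 1.49: a half-wave phase shift.
Bottom surface (1.49 → 1.33): reflection off a lower-index medium gives no phase shift.
Exactly one π shift → a net half-wave offset.
So the condition for constructive reflection is 2 n t = (m + ½) λ.
λ = 2 n t / (m + ½). The longest wavelength is m = 0: λ = 2 × 1.49 × 73.5 / 0.500 = 438 nm.

438 nm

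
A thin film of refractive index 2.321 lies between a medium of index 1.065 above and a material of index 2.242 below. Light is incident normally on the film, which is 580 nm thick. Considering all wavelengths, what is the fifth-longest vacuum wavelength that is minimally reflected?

Ray reflecting at the top interface goes from n = 1.065 toward n = 2.321: a half-wave phase shift.
Bottom surface (2.321 → 2.242): reflection off a lower-index medium gives no phase shift.
Net: one phase inversion between the two reflected rays.
With one net inversion, destructive interference in reflection requires 2 n t = m λ.
λ = 2 n t / m. The fifth-longest wavelength is m = 5: λ = 2 × 2.321 × 580 / 5.00 = 538 nm.

538 nm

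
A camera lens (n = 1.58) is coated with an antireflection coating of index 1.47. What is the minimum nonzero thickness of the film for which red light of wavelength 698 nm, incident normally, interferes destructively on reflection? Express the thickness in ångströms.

1187 Å

Top surface (1.0 → 1.47): reflection off a higher-index medium gives a half-wave phase shift.
Ray reflecting at the bottom interface goes from n = 1.47 toward n = 1.58: a half-wave phase shift.
The two reflections carry the same phase change, so no net offset.
For weak reflection here: 2 n t = (m + ½) λ.
Minimum at m = 0: t = λ / (4 n) = 698 / (4 × 1.47) = 119 nm.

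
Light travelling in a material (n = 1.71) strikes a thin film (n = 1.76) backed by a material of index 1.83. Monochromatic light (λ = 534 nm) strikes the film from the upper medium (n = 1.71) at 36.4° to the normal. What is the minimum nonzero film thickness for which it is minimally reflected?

At the upper boundary (n = 1.71 to n = 1.76) the reflected ray undergoes a half-wave phase shift.
Bottom surface (1.76 → 1.83): reflection off a higher-index medium gives a half-wave phase shift.
Net: no relative phase inversion (both shifts match).
With no net inversion, destructive interference in reflection requires 2 n t cos θ_r = (m + ½) λ.
Snell's law: 1.71 sin 36.4° = 1.76 sin θ_r → sin θ_r = 0.577, cos θ_r = 0.817.
Minimum at m = 0: t = λ / (4 n cos θ_r) = 534 / (4 × 1.76 × 0.817) = 92.8 nm.

92.8 nm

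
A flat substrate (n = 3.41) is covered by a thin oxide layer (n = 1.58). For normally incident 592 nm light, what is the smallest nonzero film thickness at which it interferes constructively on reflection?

187 nm

Ray reflecting at the top interface goes from n = 1.0 toward n = 1.58: a half-wave phase shift.
At the lower boundary (n = 1.58 to n = 3.41) the reflected ray undergoes a half-wave phase shift.
The two reflections carry the same phase change, so no net offset.
For bright reflection here: 2 n t = m λ.
The smallest nonzero thickness corresponds to m = 1: t = m λ / (2 n) = 1.00 × 592 / (2 × 1.58) = 187 nm.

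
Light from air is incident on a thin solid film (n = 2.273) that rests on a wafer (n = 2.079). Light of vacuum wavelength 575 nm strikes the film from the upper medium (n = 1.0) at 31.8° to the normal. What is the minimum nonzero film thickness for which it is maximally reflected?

65.0 nm

Top surface (1.0 → 2.273): reflection off a higher-index medium gives a half-wave phase shift.
At the lower boundary (n = 2.273 to n = 2.079) the reflected ray undergoes no phase shift.
Exactly one π shift → a net half-wave offset.
With one net inversion, constructive interference in reflection requires 2 n t cos θ_r = (m + ½) λ.
Snell's law: 1.0 sin 31.8° = 2.273 sin θ_r → sin θ_r = 0.232, cos θ_r = 0.973.
Minimum at m = 0: t = λ / (4 n cos θ_r) = 575 / (4 × 2.273 × 0.973) = 65.0 nm.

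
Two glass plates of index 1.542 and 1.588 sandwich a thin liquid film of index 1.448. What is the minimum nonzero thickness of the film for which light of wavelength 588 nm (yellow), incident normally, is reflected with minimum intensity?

203 nm

Ray reflecting at the top interface goes from n = 1.542 toward n = 1.448: no phase shift.
Ray reflecting at the bottom interface goes from n = 1.448 toward n = 1.588: a half-wave phase shift.
The two reflections differ by half a wavelength.
For weak reflection here: 2 n t = m λ.
Minimum nonzero at m = 1: t = λ / (2 n) = 588 / (2 × 1.448) = 203 nm.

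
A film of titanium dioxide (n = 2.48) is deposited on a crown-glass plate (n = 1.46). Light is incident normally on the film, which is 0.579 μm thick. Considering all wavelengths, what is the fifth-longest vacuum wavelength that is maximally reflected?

638 nm

Ray reflecting at the top interface goes from n = 1.0 toward n = 2.48: a half-wave phase shift.
Ray reflecting at the bottom interface goes from n = 2.48 toward n = 1.46: no phase shift.
Exactly one π shift → a net half-wave offset.
So the condition for constructive reflection is 2 n t = (m + ½) λ.
λ = 2 n t / (m + ½). The fifth-longest wavelength is m = 4: λ = 2 × 2.48 × 579 / 4.50 = 638 nm.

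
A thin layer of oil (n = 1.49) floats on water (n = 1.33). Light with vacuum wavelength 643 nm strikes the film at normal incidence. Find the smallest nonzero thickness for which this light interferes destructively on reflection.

216 nm

Top surface (1.0 → 1.49): reflection off a higher-index medium gives a half-wave phase shift.
At the lower boundary (n = 1.49 to n = 1.33) the reflected ray undergoes no phase shift.
Exactly one π shift → a net half-wave offset.
With one net inversion, destructive interference in reflection requires 2 n t = m λ.
The smallest nonzero thickness corresponds to m = 1: t = m λ / (2 n) = 1.00 × 643 / (2 × 1.49) = 216 nm.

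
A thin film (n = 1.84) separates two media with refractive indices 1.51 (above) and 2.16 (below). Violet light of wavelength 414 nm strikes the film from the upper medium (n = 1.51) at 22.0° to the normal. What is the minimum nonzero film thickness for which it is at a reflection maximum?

Top surface (1.51 → 1.84): reflection off a higher-index medium gives a half-wave phase shift.
Bottom surface (1.84 → 2.16): reflection off a higher-index medium gives a half-wave phase shift.
The two reflections carry the same phase change, so no net offset.
For maximum reflection here: 2 n t cos θ_r = m λ.
Snell's law: 1.51 sin 22.0° = 1.84 sin θ_r → sin θ_r = 0.307, cos θ_r = 0.952.
Minimum nonzero at m = 1: t = λ / (2 n cos θ_r) = 414 / (2 × 1.84 × 0.952) = 118 nm.

118 nm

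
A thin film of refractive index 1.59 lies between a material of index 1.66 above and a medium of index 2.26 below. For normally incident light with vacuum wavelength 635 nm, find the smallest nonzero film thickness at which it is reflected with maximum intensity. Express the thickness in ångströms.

Ray reflecting at the top interface goes from n = 1.66 toward n = 1.59: no phase shift.
Bottom surface (1.59 → 2.26): reflection off a higher-index medium gives a half-wave phase shift.
The two reflections differ by half a wavelength.
So the condition for constructive reflection is 2 n t = (m + ½) λ.
Minimum at m = 0: t = λ / (4 n) = 635 / (4 × 1.59) = 99.8 nm.

998 Å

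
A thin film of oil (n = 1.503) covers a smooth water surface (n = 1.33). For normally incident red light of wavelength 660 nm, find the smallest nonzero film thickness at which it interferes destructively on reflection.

220 nm

At the upper boundary (n = 1.0 to n = 1.503) the reflected ray undergoes a half-wave phase shift.
Bottom surface (1.503 → 1.33): reflection off a lower-index medium gives no phase shift.
Exactly one π shift → a net half-wave offset.
For minimum reflection here: 2 n t = m λ.
Minimum nonzero at m = 1: t = λ / (2 n) = 660 / (2 × 1.503) = 220 nm.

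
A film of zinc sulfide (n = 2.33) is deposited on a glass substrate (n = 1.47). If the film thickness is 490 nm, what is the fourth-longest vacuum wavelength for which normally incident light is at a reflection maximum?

Ray reflecting at the top interface goes from n = 1.0 toward n = 2.33: a half-wave phase shift.
Ray reflecting at the bottom interface goes from n = 2.33 toward n = 1.47: no phase shift.
The two reflections differ by half a wavelength.
So the condition for constructive reflection is 2 n t = (m + ½) λ.
λ = 2 n t / (m + ½). The fourth-longest wavelength is m = 3: λ = 2 × 2.33 × 490 / 3.50 = 652 nm.

652 nm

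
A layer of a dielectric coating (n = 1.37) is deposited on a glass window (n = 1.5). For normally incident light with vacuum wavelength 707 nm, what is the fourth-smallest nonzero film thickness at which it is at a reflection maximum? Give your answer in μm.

Ray reflecting at the top interface goes from n = 1.0 toward n = 1.37: a half-wave phase shift.
Ray reflecting at the bottom interface goes from n = 1.37 toward n = 1.5: a half-wave phase shift.
Net: no relative phase inversion (both shifts match).
So the condition for constructive reflection is 2 n t = m λ.
The fourth-smallest nonzero thickness corresponds to m = 4: t = m λ / (2 n) = 4.00 × 707 / (2 × 1.37) = 1032 nm.

1.03 μm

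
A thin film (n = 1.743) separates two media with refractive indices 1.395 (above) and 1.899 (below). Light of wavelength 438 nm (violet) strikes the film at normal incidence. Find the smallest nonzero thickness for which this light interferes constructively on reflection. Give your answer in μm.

0.126 μm

Ray reflecting at the top interface goes from n = 1.395 toward n = 1.743: a half-wave phase shift.
Ray reflecting at the bottom interface goes from n = 1.743 toward n = 1.899: a half-wave phase shift.
The two reflections carry the same phase change, so no net offset.
So the condition for constructive reflection is 2 n t = m λ.
The smallest nonzero thickness corresponds to m = 1: t = m λ / (2 n) = 1.00 × 438 / (2 × 1.743) = 126 nm.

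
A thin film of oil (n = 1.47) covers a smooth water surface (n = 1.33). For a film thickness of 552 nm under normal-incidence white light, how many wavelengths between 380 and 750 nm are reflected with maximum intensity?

Ray reflecting at the top interface goes from n = 1.0 toward n = 1.47: a half-wave phase shift.
Ray reflecting at the bottom interface goes from n = 1.47 toward n = 1.33: no phase shift.
The two reflections differ by half a wavelength.
For strong reflection here: 2 n t = (m + ½) λ.
λ = 2 n t / (m + ½) = 1623 / (m + ½) nm.
m=1: 1082 nm (IR); m=2: 649 nm (visible); m=3: 464 nm (visible); m=4: 361 nm (UV).

2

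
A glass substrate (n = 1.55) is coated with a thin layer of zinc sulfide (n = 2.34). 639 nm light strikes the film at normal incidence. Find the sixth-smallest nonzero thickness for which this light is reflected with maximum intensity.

Ray reflecting at the top interface goes from n = 1.0 toward n = 2.34: a half-wave phase shift.
Ray reflecting at the bottom interface goes from n = 2.34 toward n = 1.55: no phase shift.
Exactly one π shift → a net half-wave offset.
So the condition for constructive reflection is 2 n t = (m + ½) λ.
The sixth-smallest nonzero thickness corresponds to m = 5: t = (m + ½) λ / (2 n) = 5.50 × 639 / (2 × 2.34) = 751 nm.

751 nm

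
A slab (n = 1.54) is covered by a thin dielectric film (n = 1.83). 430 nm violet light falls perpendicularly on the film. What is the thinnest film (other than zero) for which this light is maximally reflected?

58.7 nm

At the upper boundary (n = 1.0 to n = 1.83) the reflected ray undergoes a half-wave phase shift.
Bottom surface (1.83 → 1.54): reflection off a lower-index medium gives no phase shift.
Exactly one π shift → a net half-wave offset.
With one net inversion, constructive interference in reflection requires 2 n t = (m + ½) λ.
Minimum at m = 0: t = λ / (4 n) = 430 / (4 × 1.83) = 58.7 nm.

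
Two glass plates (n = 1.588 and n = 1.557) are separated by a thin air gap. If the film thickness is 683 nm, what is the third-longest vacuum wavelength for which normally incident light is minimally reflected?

455 nm

Top surface (1.588 → 1.0): reflection off a lower-index medium gives no phase shift.
Bottom surface (1.0 → 1.557): reflection off a higher-index medium gives a half-wave phase shift.
The two reflections differ by half a wavelength.
With one net inversion, destructive interference in reflection requires 2 n t = m λ.
λ = 2 n t / m. The third-longest wavelength is m = 3: λ = 2 × 1.0 × 683 / 3.00 = 455 nm.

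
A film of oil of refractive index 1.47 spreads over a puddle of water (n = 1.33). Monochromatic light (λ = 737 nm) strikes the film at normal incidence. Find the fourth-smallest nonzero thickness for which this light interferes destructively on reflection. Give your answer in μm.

1.00 μm

Top surface (1.0 → 1.47): reflection off a higher-index medium gives a half-wave phase shift.
At the lower boundary (n = 1.47 to n = 1.33) the reflected ray undergoes no phase shift.
Net: one phase inversion between the two reflected rays.
So the condition for destructive reflection is 2 n t = m λ.
The fourth-smallest nonzero thickness corresponds to m = 4: t = m λ / (2 n) = 4.00 × 737 / (2 × 1.47) = 1003 nm.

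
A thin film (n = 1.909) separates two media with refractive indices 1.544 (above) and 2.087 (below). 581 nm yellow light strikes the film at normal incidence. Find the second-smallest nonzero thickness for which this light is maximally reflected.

304 nm

At the upper boundary (n = 1.544 to n = 1.909) the reflected ray undergoes a half-wave phase shift.
At the lower boundary (n = 1.909 to n = 2.087) the reflected ray undergoes a half-wave phase shift.
The two reflections carry the same phase change, so no net offset.
So the condition for constructive reflection is 2 n t = m λ.
The second-smallest nonzero thickness corresponds to m = 2: t = m λ / (2 n) = 2.00 × 581 / (2 × 1.909) = 304 nm.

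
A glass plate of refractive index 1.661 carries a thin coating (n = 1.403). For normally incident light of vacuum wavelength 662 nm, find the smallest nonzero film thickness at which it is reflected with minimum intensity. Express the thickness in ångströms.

1180 Å

Ray reflecting at the top interface goes from n = 1.0 toward n = 1.403: a half-wave phase shift.
Bottom surface (1.403 → 1.661): reflection off a higher-index medium gives a half-wave phase shift.
Zero or two π shifts → no net half-wave offset.
So the condition for destructive reflection is 2 n t = (m + ½) λ.
Minimum at m = 0: t = λ / (4 n) = 662 / (4 × 1.403) = 118 nm.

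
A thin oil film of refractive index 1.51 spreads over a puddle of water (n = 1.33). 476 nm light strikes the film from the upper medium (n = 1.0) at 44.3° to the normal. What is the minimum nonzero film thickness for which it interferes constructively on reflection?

Top surface (1.0 → 1.51): reflection off a higher-index medium gives a half-wave phase shift.
Bottom surface (1.51 → 1.33): reflection off a lower-index medium gives no phase shift.
Exactly one π shift → a net half-wave offset.
With one net inversion, constructive interference in reflection requires 2 n t cos θ_r = (m + ½) λ.
Snell's law: 1.0 sin 44.3° = 1.51 sin θ_r → sin θ_r = 0.463, cos θ_r = 0.887.
Minimum at m = 0: t = λ / (4 n cos θ_r) = 476 / (4 × 1.51 × 0.887) = 88.9 nm.

88.9 nm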